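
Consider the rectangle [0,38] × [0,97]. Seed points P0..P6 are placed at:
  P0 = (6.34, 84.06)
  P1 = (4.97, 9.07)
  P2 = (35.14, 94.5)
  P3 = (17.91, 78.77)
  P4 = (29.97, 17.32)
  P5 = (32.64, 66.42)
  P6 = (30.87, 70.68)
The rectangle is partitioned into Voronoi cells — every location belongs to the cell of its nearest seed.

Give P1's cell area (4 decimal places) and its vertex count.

Area of P1's cell: 647.4366 (5 vertices)

1. box [0,38]×[0,97]: [(0, 0) (38, 0) (38, 97) (0, 97)]
2. ⊥bis P1·P0 via (5.655,46.565): [(0, 46.6683) (0, 0) (38, 0) (38, 45.9741)]  |A|=1760.2056
3. ⊥bis P1·P2 via (20.055,51.785): [(36.428, 46.0028) (0, 46.6683) (0, 0) (38, 0) (38, 45.4476)]  |A|=1759.7918
4. ⊥bis P1·P3 via (11.44,43.92): [(0, 46.0439) (0, 0) (38, 0) (38, 38.9891)]  |A|=1615.6257
5. ⊥bis P1·P4 via (17.47,13.195): [(7.0626, 44.7327) (0, 46.0439) (0, 0) (21.8243, 0)]  |A|=650.7248
6. ⊥bis P1·P5 via (18.805,37.745): [(7.5815, 43.1601) (2.6079, 45.5597) (0, 46.0439) (0, 0) (21.8243, 0)]  |A|=647.4366
7. ⊥bis P1·P6 via (17.92,39.875): [(7.5815, 43.1601) (2.6079, 45.5597) (0, 46.0439) (0, 0) (21.8243, 0)]  |A|=647.4366
8. canonical 5-gon: [(7.5815, 43.1601) (2.6079, 45.5597) (0, 46.0439) (0, 0) (21.8243, 0)]
9. shoelace: 647.4366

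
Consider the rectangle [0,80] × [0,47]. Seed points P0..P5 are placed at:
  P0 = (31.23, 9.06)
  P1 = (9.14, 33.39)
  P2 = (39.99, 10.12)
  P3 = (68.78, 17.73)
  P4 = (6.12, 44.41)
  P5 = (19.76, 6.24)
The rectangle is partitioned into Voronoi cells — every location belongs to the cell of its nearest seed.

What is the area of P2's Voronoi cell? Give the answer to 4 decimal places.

Area of P2's cell: 752.9824

1. box [0,80]×[0,47]: [(0, 0) (80, 0) (80, 47) (0, 47)]
2. ⊥bis P2·P0 via (35.61,9.59): [(36.7704, 0) (80, 0) (80, 47) (31.0832, 47)]  |A|=2165.4392
3. ⊥bis P2·P1 via (24.565,21.755): [(32.8146, 32.6918) (36.7704, 0) (80, 0) (80, 47) (43.6072, 47)]  |A|=2075.8415
4. ⊥bis P2·P3 via (54.385,13.925): [(32.8146, 32.6918) (36.7704, 0) (58.0658, 0) (45.6424, 47) (43.6072, 47)]  |A|=752.9824
5. ⊥bis P2·P4 via (23.055,27.265): [(32.8146, 32.6918) (36.7704, 0) (58.0658, 0) (45.6424, 47) (43.6072, 47)]  |A|=752.9824
6. ⊥bis P2·P5 via (29.875,8.18): [(32.8146, 32.6918) (36.7704, 0) (58.0658, 0) (45.6424, 47) (43.6072, 47)]  |A|=752.9824
7. canonical 5-gon: [(32.8146, 32.6918) (36.7704, 0) (58.0658, 0) (45.6424, 47) (43.6072, 47)]
8. shoelace: 752.9824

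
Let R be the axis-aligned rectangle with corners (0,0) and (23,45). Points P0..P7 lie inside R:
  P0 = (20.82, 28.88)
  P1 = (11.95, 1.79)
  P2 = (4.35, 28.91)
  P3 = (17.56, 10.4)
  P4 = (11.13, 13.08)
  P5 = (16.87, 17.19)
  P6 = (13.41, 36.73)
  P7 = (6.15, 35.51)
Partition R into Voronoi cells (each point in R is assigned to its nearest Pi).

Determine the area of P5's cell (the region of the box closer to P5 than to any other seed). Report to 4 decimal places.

1. box [0,23]×[0,45]: [(0, 0) (23, 0) (23, 45) (0, 45)]
2. ⊥bis P5·P0 via (18.845,23.035): [(0, 29.4026) (0, 0) (23, 0) (23, 21.631)]  |A|=586.8874
3. ⊥bis P5·P1 via (14.41,9.49): [(0, 29.4026) (0, 14.0937) (23, 6.7457) (23, 21.631)]  |A|=347.2346
4. ⊥bis P5·P2 via (10.61,23.05): [(12.5782, 25.1525) (1.7135, 13.5463) (23, 6.7457) (23, 21.631)]  |A|=238.0375
5. ⊥bis P5·P3 via (17.215,13.795): [(12.5782, 25.1525) (1.7135, 13.5463) (4.8637, 12.5399) (23, 14.3829) (23, 21.631)]  |A|=168.7821
6. ⊥bis P5·P4 via (14,15.135): [(12.5782, 25.1525) (9.3196, 21.6716) (15.1125, 13.5813) (23, 14.3829) (23, 21.631)]  |A|=107.6828
7. ⊥bis P5·P6 via (15.14,26.96): [(12.5782, 25.1525) (9.3196, 21.6716) (15.1125, 13.5813) (23, 14.3829) (23, 21.631)]  |A|=107.6828
8. ⊥bis P5·P7 via (11.51,26.35): [(12.5782, 25.1525) (9.3196, 21.6716) (15.1125, 13.5813) (23, 14.3829) (23, 21.631)]  |A|=107.6828
9. canonical 5-gon: [(12.5782, 25.1525) (9.3196, 21.6716) (15.1125, 13.5813) (23, 14.3829) (23, 21.631)]
10. shoelace: 107.6828

Area of P5's cell: 107.6828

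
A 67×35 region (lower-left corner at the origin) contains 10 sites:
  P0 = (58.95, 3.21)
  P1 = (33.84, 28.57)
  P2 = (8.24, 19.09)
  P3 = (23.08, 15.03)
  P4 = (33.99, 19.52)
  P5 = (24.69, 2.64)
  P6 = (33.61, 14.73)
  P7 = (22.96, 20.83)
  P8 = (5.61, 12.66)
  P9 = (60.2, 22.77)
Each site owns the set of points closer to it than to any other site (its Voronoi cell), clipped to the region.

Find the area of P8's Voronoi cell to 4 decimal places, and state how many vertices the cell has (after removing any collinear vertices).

Area of P8's cell: 219.5959 (5 vertices)

1. box [0,67]×[0,35]: [(0, 0) (67, 0) (67, 35) (0, 35)]
2. ⊥bis P8·P0 via (32.28,7.935): [(0, 0) (30.8742, 0) (37.075, 35) (0, 35)]  |A|=1189.1105
3. ⊥bis P8·P1 via (19.725,20.615): [(0, 0) (30.8742, 0) (30.9864, 0.6333) (11.6178, 35) (0, 35)]  |A|=751.6713
4. ⊥bis P8·P2 via (6.925,15.875): [(0, 18.7075) (0, 0) (30.8742, 0) (30.9864, 0.6333) (27.0312, 7.6511)]  |A|=372.6004
5. ⊥bis P8·P3 via (14.345,13.845): [(14.4893, 12.781) (0, 18.7075) (0, 0) (16.2232, 0)]  |A|=239.2042
6. ⊥bis P8·P4 via (19.8,16.09): [(14.4893, 12.781) (0, 18.7075) (0, 0) (16.2232, 0)]  |A|=239.2042
7. ⊥bis P8·P5 via (15.15,7.65): [(15.1781, 7.7036) (14.4893, 12.781) (0, 18.7075) (0, 0) (11.1325, 0)]  |A|=219.5959
8. ⊥bis P8·P6 via (19.61,13.695): [(15.1781, 7.7036) (14.4893, 12.781) (0, 18.7075) (0, 0) (11.1325, 0)]  |A|=219.5959
9. ⊥bis P8·P7 via (14.285,16.745): [(15.1781, 7.7036) (14.4893, 12.781) (0, 18.7075) (0, 0) (11.1325, 0)]  |A|=219.5959
10. ⊥bis P8·P9 via (32.905,17.715): [(15.1781, 7.7036) (14.4893, 12.781) (0, 18.7075) (0, 0) (11.1325, 0)]  |A|=219.5959
11. canonical 5-gon: [(15.1781, 7.7036) (14.4893, 12.781) (0, 18.7075) (0, 0) (11.1325, 0)]
12. shoelace: 219.5959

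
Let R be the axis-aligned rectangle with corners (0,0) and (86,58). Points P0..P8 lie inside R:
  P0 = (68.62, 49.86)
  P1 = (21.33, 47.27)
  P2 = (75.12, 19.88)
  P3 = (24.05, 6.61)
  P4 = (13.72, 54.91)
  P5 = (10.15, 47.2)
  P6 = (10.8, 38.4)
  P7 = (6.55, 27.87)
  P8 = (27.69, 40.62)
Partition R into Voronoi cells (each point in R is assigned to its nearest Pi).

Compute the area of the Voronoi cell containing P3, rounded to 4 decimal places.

1. box [0,86]×[0,58]: [(0, 0) (86, 0) (86, 58) (0, 58)]
2. ⊥bis P3·P0 via (46.335,28.235): [(0, 0) (73.7338, 0) (17.4515, 58) (0, 58)]  |A|=2644.3741
3. ⊥bis P3·P1 via (22.69,26.94): [(0, 25.4221) (0, 0) (73.7338, 0) (46.0737, 28.5043)]  |A|=1636.5098
4. ⊥bis P3·P2 via (49.585,13.245): [(45.6278, 28.4745) (0, 25.4221) (0, 0) (53.0266, 0)]  |A|=1334.9289
5. ⊥bis P3·P4 via (18.885,30.76): [(45.6278, 28.4745) (0, 25.4221) (0, 0) (53.0266, 0)]  |A|=1334.9289
6. ⊥bis P3·P5 via (17.1,26.905): [(45.6278, 28.4745) (15.8699, 26.4838) (0, 21.0491) (0, 0) (53.0266, 0)]  |A|=1300.2293
7. ⊥bis P3·P6 via (17.425,22.505): [(45.6278, 28.4745) (29.0934, 27.3684) (0, 15.2423) (0, 0) (53.0266, 0)]  |A|=1186.8461
8. ⊥bis P3·P7 via (15.3,17.24): [(45.6278, 28.4745) (29.0934, 27.3684) (26.0773, 26.1113) (0, 4.6459) (0, 0) (53.0266, 0)]  |A|=1048.6835
9. ⊥bis P3·P8 via (25.87,23.615): [(47.4918, 21.3009) (23.3698, 23.8826) (0, 4.6459) (0, 0) (53.0266, 0)]  |A|=937.2581
10. canonical 5-gon: [(47.4918, 21.3009) (23.3698, 23.8826) (0, 4.6459) (0, 0) (53.0266, 0)]
11. shoelace: 937.2581

Area of P3's cell: 937.2581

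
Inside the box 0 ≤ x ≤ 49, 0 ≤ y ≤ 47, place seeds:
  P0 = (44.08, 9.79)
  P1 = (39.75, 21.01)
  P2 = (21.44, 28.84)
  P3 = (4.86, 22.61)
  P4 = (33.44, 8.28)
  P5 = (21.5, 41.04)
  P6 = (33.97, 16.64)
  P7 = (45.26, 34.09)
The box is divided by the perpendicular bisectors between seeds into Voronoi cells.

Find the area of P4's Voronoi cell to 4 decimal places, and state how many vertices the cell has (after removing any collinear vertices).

1. box [0,49]×[0,47]: [(0, 0) (49, 0) (49, 47) (0, 47)]
2. ⊥bis P4·P0 via (38.76,9.035): [(0, 0) (40.0422, 0) (33.3721, 47) (0, 47)]  |A|=1725.2368
3. ⊥bis P4·P1 via (36.595,14.645): [(0, 32.7844) (0, 0) (40.0422, 0) (38.0674, 13.9152)]  |A|=902.6054
4. ⊥bis P4·P2 via (27.44,18.56): [(28.0172, 18.8969) (0, 2.5444) (0, 0) (40.0422, 0) (38.0674, 13.9152)]  |A|=478.9866
5. ⊥bis P4·P3 via (19.15,15.445): [(28.0172, 18.8969) (17.9283, 13.0084) (11.4059, 0) (40.0422, 0) (38.0674, 13.9152)]  |A|=381.9916
6. ⊥bis P4·P5 via (27.47,24.66): [(28.0172, 18.8969) (17.9283, 13.0084) (11.4059, 0) (40.0422, 0) (38.0674, 13.9152)]  |A|=381.9916
7. ⊥bis P4·P6 via (33.705,12.46): [(18.6265, 13.4159) (17.9283, 13.0084) (11.4059, 0) (40.0422, 0) (38.3154, 12.1677)]  |A|=314.0107
8. ⊥bis P4·P7 via (39.35,21.185): [(18.6265, 13.4159) (17.9283, 13.0084) (11.4059, 0) (40.0422, 0) (38.3154, 12.1677)]  |A|=314.0107
9. canonical 5-gon: [(18.6265, 13.4159) (17.9283, 13.0084) (11.4059, 0) (40.0422, 0) (38.3154, 12.1677)]
10. shoelace: 314.0107

Area of P4's cell: 314.0107 (5 vertices)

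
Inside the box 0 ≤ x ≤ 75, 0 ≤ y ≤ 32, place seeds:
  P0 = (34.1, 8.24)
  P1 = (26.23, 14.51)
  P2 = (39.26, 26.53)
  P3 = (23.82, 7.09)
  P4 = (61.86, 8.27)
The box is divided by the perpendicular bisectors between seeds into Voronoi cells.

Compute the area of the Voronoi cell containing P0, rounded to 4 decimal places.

Area of P0's cell: 287.4208

1. box [0,75]×[0,32]: [(0, 0) (75, 0) (75, 32) (0, 32)]
2. ⊥bis P0·P1 via (30.165,11.375): [(21.1026, 0) (75, 0) (75, 32) (46.5969, 32)]  |A|=1316.8089
3. ⊥bis P0·P2 via (36.68,17.385): [(35.2701, 17.7828) (21.1026, 0) (75, 0) (75, 6.5741)]  |A|=609.8174
4. ⊥bis P0·P3 via (28.96,7.665): [(35.2701, 17.7828) (28.7444, 9.5919) (29.8175, 0) (75, 0) (75, 6.5741)]  |A|=568.0211
5. ⊥bis P0·P4 via (47.98,8.255): [(47.9736, 14.1988) (35.2701, 17.7828) (28.7444, 9.5919) (29.8175, 0) (47.9889, 0)]  |A|=287.4208
6. canonical 5-gon: [(47.9736, 14.1988) (35.2701, 17.7828) (28.7444, 9.5919) (29.8175, 0) (47.9889, 0)]
7. shoelace: 287.4208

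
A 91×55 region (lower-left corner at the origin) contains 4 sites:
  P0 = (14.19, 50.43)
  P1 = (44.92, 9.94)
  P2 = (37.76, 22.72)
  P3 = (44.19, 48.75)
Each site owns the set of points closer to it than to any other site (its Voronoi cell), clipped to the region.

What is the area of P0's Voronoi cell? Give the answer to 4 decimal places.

1. box [0,91]×[0,55]: [(0, 0) (91, 0) (91, 55) (0, 55)]
2. ⊥bis P0·P1 via (29.555,30.185): [(0, 7.7541) (62.2514, 55) (0, 55)]  |A|=1470.5594
3. ⊥bis P0·P2 via (25.975,36.575): [(0, 14.4808) (47.6363, 55) (0, 55)]  |A|=965.0927
4. ⊥bis P0·P3 via (29.19,49.59): [(0, 14.4808) (28.5855, 38.7955) (29.493, 55) (0, 55)]  |A|=818.0907
5. canonical 4-gon: [(0, 14.4808) (28.5855, 38.7955) (29.493, 55) (0, 55)]
6. shoelace: 818.0907

Area of P0's cell: 818.0907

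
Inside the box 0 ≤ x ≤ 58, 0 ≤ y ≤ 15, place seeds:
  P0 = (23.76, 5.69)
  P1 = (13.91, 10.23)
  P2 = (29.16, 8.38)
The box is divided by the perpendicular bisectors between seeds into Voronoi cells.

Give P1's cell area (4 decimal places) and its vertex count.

1. box [0,58]×[0,15]: [(0, 0) (58, 0) (58, 15) (0, 15)]
2. ⊥bis P1·P0 via (18.835,7.96): [(0, 0) (15.1661, 0) (22.0798, 15) (0, 15)]  |A|=279.3447
3. ⊥bis P1·P2 via (21.535,9.305): [(0, 0) (15.1661, 0) (22.0798, 15) (0, 15)]  |A|=279.3447
4. canonical 4-gon: [(0, 0) (15.1661, 0) (22.0798, 15) (0, 15)]
5. shoelace: 279.3447

Area of P1's cell: 279.3447 (4 vertices)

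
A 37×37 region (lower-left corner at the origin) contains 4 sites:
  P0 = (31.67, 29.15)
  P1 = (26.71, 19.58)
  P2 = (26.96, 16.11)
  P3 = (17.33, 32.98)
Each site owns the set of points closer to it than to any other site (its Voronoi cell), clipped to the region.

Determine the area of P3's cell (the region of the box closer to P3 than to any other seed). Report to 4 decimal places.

1. box [0,37]×[0,37]: [(0, 0) (37, 0) (37, 37) (0, 37)]
2. ⊥bis P3·P0 via (24.5,31.065): [(0, 0) (16.203, 0) (26.0851, 37) (0, 37)]  |A|=782.3308
3. ⊥bis P3·P1 via (22.02,26.28): [(0, 10.866) (23.4984, 27.3149) (26.0851, 37) (0, 37)]  |A|=433.3725
4. ⊥bis P3·P2 via (22.145,24.545): [(0, 11.9038) (8.0351, 16.4905) (23.4984, 27.3149) (26.0851, 37) (0, 37)]  |A|=429.2029
5. canonical 5-gon: [(0, 11.9038) (8.0351, 16.4905) (23.4984, 27.3149) (26.0851, 37) (0, 37)]
6. shoelace: 429.2029

Area of P3's cell: 429.2029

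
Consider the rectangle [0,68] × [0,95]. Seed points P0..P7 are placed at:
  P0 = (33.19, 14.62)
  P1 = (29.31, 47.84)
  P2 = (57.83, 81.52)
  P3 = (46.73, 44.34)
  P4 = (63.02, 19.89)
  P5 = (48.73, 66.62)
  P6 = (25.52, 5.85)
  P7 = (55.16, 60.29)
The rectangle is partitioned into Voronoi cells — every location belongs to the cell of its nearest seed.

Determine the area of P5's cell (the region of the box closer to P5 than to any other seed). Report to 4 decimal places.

1. box [0,68]×[0,95]: [(0, 0) (68, 0) (68, 95) (0, 95)]
2. ⊥bis P5·P0 via (40.96,40.62): [(0, 52.8607) (68, 32.5392) (68, 95) (0, 95)]  |A|=3556.4021
3. ⊥bis P5·P1 via (39.02,57.23): [(60.8229, 34.684) (68, 32.5392) (68, 95) (2.4947, 95)]  |A|=2199.6488
4. ⊥bis P5·P2 via (53.28,74.07): [(60.8229, 34.684) (68, 32.5392) (68, 65.0799) (19.01, 95) (2.4947, 95)]  |A|=1466.7568
5. ⊥bis P5·P3 via (47.73,55.48): [(40.0452, 56.1698) (68, 53.6604) (68, 65.0799) (19.01, 95) (2.4947, 95)]  |A|=1116.7172
6. ⊥bis P5·P4 via (55.875,43.255): [(40.0452, 56.1698) (68, 53.6604) (68, 65.0799) (19.01, 95) (2.4947, 95)]  |A|=1116.7172
7. ⊥bis P5·P6 via (37.125,36.235): [(40.0452, 56.1698) (68, 53.6604) (68, 65.0799) (19.01, 95) (2.4947, 95)]  |A|=1116.7172
8. ⊥bis P5·P7 via (51.945,63.455): [(40.0452, 56.1698) (44.3893, 55.7799) (58.9724, 70.5934) (19.01, 95) (2.4947, 95)]  |A|=874.8383
9. canonical 5-gon: [(40.0452, 56.1698) (44.3893, 55.7799) (58.9724, 70.5934) (19.01, 95) (2.4947, 95)]
10. shoelace: 874.8383

Area of P5's cell: 874.8383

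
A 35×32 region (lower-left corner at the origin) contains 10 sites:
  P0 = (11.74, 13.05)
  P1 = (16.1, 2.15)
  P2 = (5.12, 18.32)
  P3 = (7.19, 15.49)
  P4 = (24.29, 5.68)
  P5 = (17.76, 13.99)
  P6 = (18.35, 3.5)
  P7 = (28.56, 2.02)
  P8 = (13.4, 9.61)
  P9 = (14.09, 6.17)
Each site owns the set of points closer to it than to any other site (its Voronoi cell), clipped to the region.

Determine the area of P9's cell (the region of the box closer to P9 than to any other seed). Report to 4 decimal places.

Area of P9's cell: 87.4411

1. box [0,35]×[0,32]: [(0, 0) (35, 0) (35, 32) (0, 32)]
2. ⊥bis P9·P0 via (12.915,9.61): [(0, 5.1986) (0, 0) (35, 0) (35, 17.1536)]  |A|=391.1634
3. ⊥bis P9·P1 via (15.095,4.16): [(0, 5.1986) (0, 0) (6.775, 0) (35, 14.1125) (35, 17.1536)]  |A|=192.0008
4. ⊥bis P9·P2 via (9.605,12.245): [(0.1127, 5.2371) (0, 5.1539) (0, 0) (6.775, 0) (35, 14.1125) (35, 17.1536)]  |A|=191.9982
5. ⊥bis P9·P3 via (10.64,10.83): [(5.632, 7.1223) (0, 2.9527) (0, 0) (6.775, 0) (35, 14.1125) (35, 17.1536)]  |A|=185.6764
6. ⊥bis P9·P4 via (19.19,5.925): [(19.4747, 11.8506) (5.632, 7.1223) (0, 2.9527) (0, 0) (6.775, 0) (19.2039, 6.2145)]  |A|=118.6244
7. ⊥bis P9·P5 via (15.925,10.08): [(19.3132, 8.4899) (15.2367, 10.403) (5.632, 7.1223) (0, 2.9527) (0, 0) (6.775, 0) (19.2039, 6.2145)]  |A|=111.62
8. ⊥bis P9·P6 via (16.22,4.835): [(18.6931, 8.7809) (15.2367, 10.403) (5.632, 7.1223) (0, 2.9527) (0, 0) (6.775, 0) (16.1173, 4.6712)]  |A|=106.5437
9. ⊥bis P9·P7 via (21.325,4.095): [(18.6931, 8.7809) (15.2367, 10.403) (5.632, 7.1223) (0, 2.9527) (0, 0) (6.775, 0) (16.1173, 4.6712)]  |A|=106.5437
10. ⊥bis P9·P8 via (13.745,7.89): [(18.6931, 8.7809) (18.5414, 8.8521) (4.0393, 5.9432) (0, 2.9527) (0, 0) (6.775, 0) (16.1173, 4.6712)]  |A|=87.4411
11. canonical 7-gon: [(18.6931, 8.7809) (18.5414, 8.8521) (4.0393, 5.9432) (0, 2.9527) (0, 0) (6.775, 0) (16.1173, 4.6712)]
12. shoelace: 87.4411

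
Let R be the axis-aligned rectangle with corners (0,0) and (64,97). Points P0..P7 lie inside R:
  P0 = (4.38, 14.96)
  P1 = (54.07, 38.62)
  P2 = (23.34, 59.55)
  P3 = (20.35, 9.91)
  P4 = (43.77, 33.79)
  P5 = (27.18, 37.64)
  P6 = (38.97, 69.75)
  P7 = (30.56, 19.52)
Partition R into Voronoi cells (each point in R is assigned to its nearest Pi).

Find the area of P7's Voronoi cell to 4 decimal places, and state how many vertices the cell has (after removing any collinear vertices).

1. box [0,64]×[0,97]: [(0, 0) (64, 0) (64, 97) (0, 97)]
2. ⊥bis P7·P0 via (17.47,17.24): [(20.4728, 0) (64, 0) (64, 97) (3.5775, 97)]  |A|=5041.5583
3. ⊥bis P7·P1 via (42.315,29.07): [(8.0668, 71.2257) (20.4728, 0) (64, 0) (64, 2.3781)]  |A|=1616.6355
4. ⊥bis P7·P2 via (26.95,39.535): [(32.9359, 40.6146) (13.9937, 37.1981) (20.4728, 0) (64, 0) (64, 2.3781)]  |A|=1284.2325
5. ⊥bis P7·P3 via (25.455,14.715): [(32.9359, 40.6146) (13.9937, 37.1981) (16.1965, 24.5516) (39.3053, 0) (64, 0) (64, 2.3781)]  |A|=1053.0498
6. ⊥bis P7·P4 via (37.165,26.655): [(23.8546, 38.9767) (13.9937, 37.1981) (16.1965, 24.5516) (39.3053, 0) (64, 0) (64, 1.8133)]  |A|=842.6532
7. ⊥bis P7·P5 via (28.87,28.58): [(34.0431, 29.545) (15.9157, 26.1636) (16.1965, 24.5516) (39.3053, 0) (64, 0) (64, 1.8133)]  |A|=683.8266
8. ⊥bis P7·P6 via (34.765,44.635): [(34.0431, 29.545) (15.9157, 26.1636) (16.1965, 24.5516) (39.3053, 0) (64, 0) (64, 1.8133)]  |A|=683.8266
9. canonical 6-gon: [(34.0431, 29.545) (15.9157, 26.1636) (16.1965, 24.5516) (39.3053, 0) (64, 0) (64, 1.8133)]
10. shoelace: 683.8266

Area of P7's cell: 683.8266 (6 vertices)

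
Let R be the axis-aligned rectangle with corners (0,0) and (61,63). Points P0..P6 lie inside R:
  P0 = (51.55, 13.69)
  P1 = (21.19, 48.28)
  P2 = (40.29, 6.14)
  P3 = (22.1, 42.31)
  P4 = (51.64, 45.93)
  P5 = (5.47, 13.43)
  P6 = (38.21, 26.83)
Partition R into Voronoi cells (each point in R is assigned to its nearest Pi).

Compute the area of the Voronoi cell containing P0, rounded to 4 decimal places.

Area of P0's cell: 406.8558

1. box [0,61]×[0,63]: [(0, 0) (61, 0) (61, 63) (0, 63)]
2. ⊥bis P0·P1 via (36.37,30.985): [(1.0679, 0) (61, 0) (61, 52.603)]  |A|=1576.3038
3. ⊥bis P0·P2 via (45.92,9.915): [(33.4882, 28.4556) (52.5682, 0) (61, 0) (61, 52.603)]  |A|=843.5678
4. ⊥bis P0·P3 via (36.825,28): [(59.195, 51.0187) (35.0313, 26.1543) (52.5682, 0) (61, 0) (61, 52.603)]  |A|=796.5794
5. ⊥bis P0·P4 via (51.595,29.81): [(38.6192, 29.8462) (35.0313, 26.1543) (52.5682, 0) (61, 0) (61, 29.7837)]  |A|=538.4132
6. ⊥bis P0·P5 via (28.51,13.56): [(38.6192, 29.8462) (35.0313, 26.1543) (52.5682, 0) (61, 0) (61, 29.7837)]  |A|=538.4132
7. ⊥bis P0·P6 via (44.88,20.26): [(54.2794, 29.8025) (41.3717, 16.6983) (52.5682, 0) (61, 0) (61, 29.7837)]  |A|=406.8558
8. canonical 5-gon: [(54.2794, 29.8025) (41.3717, 16.6983) (52.5682, 0) (61, 0) (61, 29.7837)]
9. shoelace: 406.8558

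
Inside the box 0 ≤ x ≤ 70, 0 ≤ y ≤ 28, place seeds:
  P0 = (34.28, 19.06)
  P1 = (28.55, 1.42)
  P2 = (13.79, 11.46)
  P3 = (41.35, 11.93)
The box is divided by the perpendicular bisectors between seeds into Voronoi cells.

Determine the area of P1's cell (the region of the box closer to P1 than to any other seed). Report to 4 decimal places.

Area of P1's cell: 171.0997

1. box [0,70]×[0,28]: [(0, 0) (70, 0) (70, 28) (0, 28)]
2. ⊥bis P1·P0 via (31.415,10.24): [(0, 20.4445) (0, 0) (62.9392, 0)]  |A|=643.3811
3. ⊥bis P1·P2 via (21.17,6.44): [(25.1411, 12.278) (16.7894, 0) (62.9392, 0)]  |A|=283.3126
4. ⊥bis P1·P3 via (34.95,6.675): [(32.2439, 9.9708) (25.1411, 12.278) (16.7894, 0) (40.4308, 0)]  |A|=171.0997
5. canonical 4-gon: [(32.2439, 9.9708) (25.1411, 12.278) (16.7894, 0) (40.4308, 0)]
6. shoelace: 171.0997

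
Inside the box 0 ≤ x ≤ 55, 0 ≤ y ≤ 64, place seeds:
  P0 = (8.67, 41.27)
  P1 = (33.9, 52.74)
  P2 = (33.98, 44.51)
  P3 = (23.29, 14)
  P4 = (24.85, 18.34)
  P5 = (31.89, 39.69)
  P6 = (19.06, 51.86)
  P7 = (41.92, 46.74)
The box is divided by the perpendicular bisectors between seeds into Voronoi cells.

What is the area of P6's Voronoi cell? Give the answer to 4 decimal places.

1. box [0,55]×[0,64]: [(0, 0) (55, 0) (55, 64) (0, 64)]
2. ⊥bis P6·P0 via (13.865,46.565): [(0, 60.1681) (55, 6.2069) (55, 64) (0, 64)]  |A|=1694.6871
3. ⊥bis P6·P1 via (26.48,52.3): [(0, 60.1681) (27.6204, 33.0694) (25.7862, 64) (0, 64)]  |A|=451.7096
4. ⊥bis P6·P2 via (26.52,48.185): [(0, 60.1681) (21.8585, 38.7225) (26.7021, 48.5546) (25.7862, 64) (0, 64)]  |A|=409.6932
5. ⊥bis P6·P3 via (21.175,32.93): [(0, 60.1681) (21.8585, 38.7225) (26.7021, 48.5546) (25.7862, 64) (0, 64)]  |A|=409.6932
6. ⊥bis P6·P4 via (21.955,35.1): [(0, 60.1681) (21.8585, 38.7225) (26.7021, 48.5546) (25.7862, 64) (0, 64)]  |A|=409.6932
7. ⊥bis P6·P5 via (25.475,45.775): [(0, 60.1681) (20.2667, 40.2842) (25.1791, 45.463) (26.7021, 48.5546) (25.7862, 64) (0, 64)]  |A|=401.7353
8. ⊥bis P6·P7 via (30.49,49.3): [(0, 60.1681) (20.2667, 40.2842) (25.1791, 45.463) (26.7021, 48.5546) (25.7862, 64) (0, 64)]  |A|=401.7353
9. canonical 6-gon: [(0, 60.1681) (20.2667, 40.2842) (25.1791, 45.463) (26.7021, 48.5546) (25.7862, 64) (0, 64)]
10. shoelace: 401.7353

Area of P6's cell: 401.7353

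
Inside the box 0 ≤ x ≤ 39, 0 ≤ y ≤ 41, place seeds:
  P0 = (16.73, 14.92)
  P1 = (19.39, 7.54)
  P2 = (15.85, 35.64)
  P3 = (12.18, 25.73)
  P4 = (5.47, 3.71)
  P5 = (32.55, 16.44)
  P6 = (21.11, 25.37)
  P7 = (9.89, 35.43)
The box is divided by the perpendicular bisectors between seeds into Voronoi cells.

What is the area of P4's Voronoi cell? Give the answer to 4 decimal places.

Area of P4's cell: 173.4058

1. box [0,39]×[0,41]: [(0, 0) (39, 0) (39, 41) (0, 41)]
2. ⊥bis P4·P0 via (11.1,9.315): [(0, 20.4645) (0, 0) (20.3736, 0)]  |A|=208.4682
3. ⊥bis P4·P1 via (12.43,5.625): [(11.5349, 8.8781) (0, 20.4645) (0, 0) (13.9777, 0)]  |A|=180.0762
4. ⊥bis P4·P2 via (10.66,19.675): [(11.5349, 8.8781) (0, 20.4645) (0, 0) (13.9777, 0)]  |A|=180.0762
5. ⊥bis P4·P3 via (8.825,14.72): [(11.5349, 8.8781) (4.3664, 16.0786) (0, 17.4092) (0, 0) (13.9777, 0)]  |A|=173.4058
6. ⊥bis P4·P5 via (19.01,10.075): [(11.5349, 8.8781) (4.3664, 16.0786) (0, 17.4092) (0, 0) (13.9777, 0)]  |A|=173.4058
7. ⊥bis P4·P6 via (13.29,14.54): [(11.5349, 8.8781) (4.3664, 16.0786) (0, 17.4092) (0, 0) (13.9777, 0)]  |A|=173.4058
8. ⊥bis P4·P7 via (7.68,19.57): [(11.5349, 8.8781) (4.3664, 16.0786) (0, 17.4092) (0, 0) (13.9777, 0)]  |A|=173.4058
9. canonical 5-gon: [(11.5349, 8.8781) (4.3664, 16.0786) (0, 17.4092) (0, 0) (13.9777, 0)]
10. shoelace: 173.4058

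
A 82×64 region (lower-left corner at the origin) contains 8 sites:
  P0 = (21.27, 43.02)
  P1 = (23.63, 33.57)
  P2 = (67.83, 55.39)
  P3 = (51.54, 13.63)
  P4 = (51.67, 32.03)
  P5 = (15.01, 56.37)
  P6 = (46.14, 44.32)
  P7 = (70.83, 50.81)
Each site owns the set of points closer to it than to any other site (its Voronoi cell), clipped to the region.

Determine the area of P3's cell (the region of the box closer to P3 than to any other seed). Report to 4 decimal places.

1. box [0,82]×[0,64]: [(0, 0) (82, 0) (82, 64) (0, 64)]
2. ⊥bis P3·P0 via (36.405,28.325): [(8.9035, 0) (82, 0) (82, 64) (71.0429, 64)]  |A|=2689.7177
3. ⊥bis P3·P1 via (37.585,23.6): [(53.6505, 46.0869) (20.7242, 0) (82, 0) (82, 64) (71.0429, 64)]  |A|=2417.3263
4. ⊥bis P3·P2 via (59.685,34.51): [(48.4974, 38.8741) (20.7242, 0) (82, 0) (82, 25.8052)]  |A|=1623.2914
5. ⊥bis P3·P4 via (51.605,22.83): [(37.1081, 22.9324) (20.7242, 0) (82, 0) (82, 22.6153)]  |A|=1210.2222
6. ⊥bis P3·P5 via (33.275,35): [(37.1081, 22.9324) (20.7242, 0) (82, 0) (82, 22.6153)]  |A|=1210.2222
7. ⊥bis P3·P6 via (48.84,28.975): [(37.1081, 22.9324) (20.7242, 0) (82, 0) (82, 22.6153)]  |A|=1210.2222
8. ⊥bis P3·P7 via (61.185,32.22): [(79.6656, 22.6317) (37.1081, 22.9324) (20.7242, 0) (82, 0) (82, 21.4206)]  |A|=1208.8279
9. canonical 5-gon: [(79.6656, 22.6317) (37.1081, 22.9324) (20.7242, 0) (82, 0) (82, 21.4206)]
10. shoelace: 1208.8279

Area of P3's cell: 1208.8279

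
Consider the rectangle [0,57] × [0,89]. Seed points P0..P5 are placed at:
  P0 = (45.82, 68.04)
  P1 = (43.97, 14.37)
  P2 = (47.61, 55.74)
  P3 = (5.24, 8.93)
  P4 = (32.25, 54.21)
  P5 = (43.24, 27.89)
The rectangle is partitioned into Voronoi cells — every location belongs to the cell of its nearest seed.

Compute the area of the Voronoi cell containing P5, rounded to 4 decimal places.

1. box [0,57]×[0,89]: [(0, 0) (57, 0) (57, 89) (0, 89)]
2. ⊥bis P5·P0 via (44.53,47.965): [(0, 50.8265) (0, 0) (57, 0) (57, 47.1637)]  |A|=2792.7191
3. ⊥bis P5·P1 via (43.605,21.13): [(0, 50.8265) (0, 18.7756) (57, 21.8533) (57, 47.1637)]  |A|=1634.7972
4. ⊥bis P5·P2 via (45.425,41.815): [(0, 48.9427) (0, 18.7756) (57, 21.8533) (57, 39.9987)]  |A|=1376.9101
5. ⊥bis P5·P3 via (24.24,18.41): [(9.7707, 47.4096) (23.4265, 20.0405) (57, 21.8533) (57, 39.9987)]  |A|=900.3151
6. ⊥bis P5·P4 via (37.745,41.05): [(41.1744, 42.482) (17.22, 32.4797) (23.4265, 20.0405) (57, 21.8533) (57, 39.9987)]  |A|=684.242
7. canonical 5-gon: [(41.1744, 42.482) (17.22, 32.4797) (23.4265, 20.0405) (57, 21.8533) (57, 39.9987)]
8. shoelace: 684.242

Area of P5's cell: 684.2420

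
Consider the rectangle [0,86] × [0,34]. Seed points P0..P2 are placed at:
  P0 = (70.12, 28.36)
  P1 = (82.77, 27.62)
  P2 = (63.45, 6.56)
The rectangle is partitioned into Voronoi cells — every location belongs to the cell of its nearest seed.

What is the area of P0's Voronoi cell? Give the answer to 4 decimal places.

1. box [0,86]×[0,34]: [(0, 0) (86, 0) (86, 34) (0, 34)]
2. ⊥bis P0·P1 via (76.445,27.99): [(0, 0) (74.8076, 0) (76.7966, 34) (0, 34)]  |A|=2577.2716
3. ⊥bis P0·P2 via (66.785,17.46): [(75.67, 14.7415) (76.7966, 34) (12.7262, 34)]  |A|=616.9487
4. canonical 3-gon: [(75.67, 14.7415) (76.7966, 34) (12.7262, 34)]
5. shoelace: 616.9487

Area of P0's cell: 616.9487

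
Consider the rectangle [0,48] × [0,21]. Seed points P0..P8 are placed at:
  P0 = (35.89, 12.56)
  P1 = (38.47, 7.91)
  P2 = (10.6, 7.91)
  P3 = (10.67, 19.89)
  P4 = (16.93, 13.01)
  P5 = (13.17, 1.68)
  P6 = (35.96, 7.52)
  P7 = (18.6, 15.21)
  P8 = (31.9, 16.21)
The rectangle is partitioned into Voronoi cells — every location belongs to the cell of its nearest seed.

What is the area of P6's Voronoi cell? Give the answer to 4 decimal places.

Area of P6's cell: 119.0102

1. box [0,48]×[0,21]: [(0, 0) (48, 0) (48, 21) (0, 21)]
2. ⊥bis P6·P0 via (35.925,10.04): [(0, 9.541) (0, 0) (48, 0) (48, 10.2077)]  |A|=473.97
3. ⊥bis P6·P1 via (37.215,7.715): [(36.8517, 10.0529) (0, 9.541) (0, 0) (38.4137, 0)]  |A|=368.8862
4. ⊥bis P6·P2 via (23.28,7.715): [(36.8517, 10.0529) (23.3131, 9.8648) (23.1614, 0) (38.4137, 0)]  |A|=143.4293
5. ⊥bis P6·P3 via (23.315,13.705): [(36.8517, 10.0529) (23.3131, 9.8648) (23.1614, 0) (38.4137, 0)]  |A|=143.4293
6. ⊥bis P6·P4 via (26.445,10.265): [(36.8517, 10.0529) (26.3417, 9.9069) (23.4836, 0) (38.4137, 0)]  |A|=126.8977
7. ⊥bis P6·P5 via (24.565,4.6): [(36.8517, 10.0529) (26.3417, 9.9069) (24.6806, 4.149) (25.7438, 0) (38.4137, 0)]  |A|=122.2091
8. ⊥bis P6·P7 via (27.28,11.365): [(36.8517, 10.0529) (26.6359, 9.911) (25.7956, 8.014) (24.6806, 4.149) (25.7438, 0) (38.4137, 0)]  |A|=121.9317
9. ⊥bis P6·P8 via (33.93,11.865): [(36.8517, 10.0529) (29.843, 9.9555) (25.8239, 8.0778) (25.7956, 8.014) (24.6806, 4.149) (25.7438, 0) (38.4137, 0)]  |A|=119.0102
10. canonical 7-gon: [(36.8517, 10.0529) (29.843, 9.9555) (25.8239, 8.0778) (25.7956, 8.014) (24.6806, 4.149) (25.7438, 0) (38.4137, 0)]
11. shoelace: 119.0102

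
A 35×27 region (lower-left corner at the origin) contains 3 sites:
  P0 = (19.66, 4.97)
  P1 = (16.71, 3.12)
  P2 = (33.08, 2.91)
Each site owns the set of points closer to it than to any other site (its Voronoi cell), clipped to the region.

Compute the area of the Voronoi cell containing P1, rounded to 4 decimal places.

1. box [0,35]×[0,27]: [(0, 0) (35, 0) (35, 27) (0, 27)]
2. ⊥bis P1·P0 via (18.185,4.045): [(0, 0) (20.7217, 0) (3.7895, 27) (0, 27)]  |A|=330.901
3. ⊥bis P1·P2 via (24.895,3.015): [(0, 0) (20.7217, 0) (3.7895, 27) (0, 27)]  |A|=330.901
4. canonical 4-gon: [(0, 0) (20.7217, 0) (3.7895, 27) (0, 27)]
5. shoelace: 330.901

Area of P1's cell: 330.9010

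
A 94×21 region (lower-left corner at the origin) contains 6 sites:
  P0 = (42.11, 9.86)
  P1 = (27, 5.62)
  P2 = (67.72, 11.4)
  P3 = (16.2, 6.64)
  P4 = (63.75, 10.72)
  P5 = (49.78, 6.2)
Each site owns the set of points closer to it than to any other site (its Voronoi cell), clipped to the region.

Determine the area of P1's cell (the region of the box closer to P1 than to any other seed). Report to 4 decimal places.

Area of P1's cell: 247.1237

1. box [0,94]×[0,21]: [(0, 0) (94, 0) (94, 21) (0, 21)]
2. ⊥bis P1·P0 via (34.555,7.74): [(0, 0) (36.7269, 0) (30.8341, 21) (0, 21)]  |A|=709.3909
3. ⊥bis P1·P2 via (47.36,8.51): [(0, 0) (36.7269, 0) (30.8341, 21) (0, 21)]  |A|=709.3909
4. ⊥bis P1·P3 via (21.6,6.13): [(21.0211, 0) (36.7269, 0) (30.8341, 21) (23.0044, 21)]  |A|=247.1237
5. ⊥bis P1·P4 via (45.375,8.17): [(21.0211, 0) (36.7269, 0) (30.8341, 21) (23.0044, 21)]  |A|=247.1237
6. ⊥bis P1·P5 via (38.39,5.91): [(21.0211, 0) (36.7269, 0) (30.8341, 21) (23.0044, 21)]  |A|=247.1237
7. canonical 4-gon: [(21.0211, 0) (36.7269, 0) (30.8341, 21) (23.0044, 21)]
8. shoelace: 247.1237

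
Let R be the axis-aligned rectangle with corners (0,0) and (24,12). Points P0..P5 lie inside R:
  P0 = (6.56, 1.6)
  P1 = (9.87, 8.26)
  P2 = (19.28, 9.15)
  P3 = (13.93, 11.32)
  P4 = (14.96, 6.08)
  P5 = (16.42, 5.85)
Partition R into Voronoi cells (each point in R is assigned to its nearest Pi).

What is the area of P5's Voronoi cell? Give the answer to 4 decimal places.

1. box [0,24]×[0,12]: [(0, 0) (24, 0) (24, 12) (0, 12)]
2. ⊥bis P5·P0 via (11.49,3.725): [(13.0956, 0) (24, 0) (24, 12) (7.9232, 12)]  |A|=161.8872
3. ⊥bis P5·P1 via (13.145,7.055): [(11.7219, 3.1871) (13.0956, 0) (24, 0) (24, 12) (14.9645, 12)]  |A|=130.8603
4. ⊥bis P5·P2 via (17.85,7.5): [(14.4067, 10.4842) (11.7219, 3.1871) (13.0956, 0) (24, 0) (24, 2.17)]  |A|=76.8612
5. ⊥bis P5·P3 via (15.175,8.585): [(16.108, 9.0097) (13.4128, 7.7828) (11.7219, 3.1871) (13.0956, 0) (24, 0) (24, 2.17)]  |A|=73.8305
6. ⊥bis P5·P4 via (15.69,5.965): [(16.1622, 8.9627) (14.7503, 0) (24, 0) (24, 2.17)]  |A|=49.9552
7. canonical 4-gon: [(16.1622, 8.9627) (14.7503, 0) (24, 0) (24, 2.17)]
8. shoelace: 49.9552

Area of P5's cell: 49.9552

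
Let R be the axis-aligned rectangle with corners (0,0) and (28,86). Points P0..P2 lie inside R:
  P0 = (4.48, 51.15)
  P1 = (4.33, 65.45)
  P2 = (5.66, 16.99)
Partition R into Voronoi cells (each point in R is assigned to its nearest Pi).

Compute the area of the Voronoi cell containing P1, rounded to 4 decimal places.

1. box [0,28]×[0,86]: [(0, 0) (28, 0) (28, 86) (0, 86)]
2. ⊥bis P1·P0 via (4.405,58.3): [(0, 58.2538) (28, 58.5475) (28, 86) (0, 86)]  |A|=772.7819
3. ⊥bis P1·P2 via (4.995,41.22): [(0, 58.2538) (28, 58.5475) (28, 86) (0, 86)]  |A|=772.7819
4. canonical 4-gon: [(0, 58.2538) (28, 58.5475) (28, 86) (0, 86)]
5. shoelace: 772.7819

Area of P1's cell: 772.7819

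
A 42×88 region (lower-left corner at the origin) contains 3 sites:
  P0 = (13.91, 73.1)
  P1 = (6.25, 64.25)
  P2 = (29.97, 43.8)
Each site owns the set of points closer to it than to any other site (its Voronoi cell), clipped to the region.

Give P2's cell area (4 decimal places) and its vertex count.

Area of P2's cell: 2286.3980 (5 vertices)

1. box [0,42]×[0,88]: [(0, 0) (42, 0) (42, 88) (0, 88)]
2. ⊥bis P2·P0 via (21.94,58.45): [(0, 46.4242) (0, 0) (42, 0) (42, 69.4453)]  |A|=2433.2601
3. ⊥bis P2·P1 via (18.11,54.025): [(21.9115, 58.4344) (0, 33.0192) (0, 0) (42, 0) (42, 69.4453)]  |A|=2286.398
4. canonical 5-gon: [(21.9115, 58.4344) (0, 33.0192) (0, 0) (42, 0) (42, 69.4453)]
5. shoelace: 2286.398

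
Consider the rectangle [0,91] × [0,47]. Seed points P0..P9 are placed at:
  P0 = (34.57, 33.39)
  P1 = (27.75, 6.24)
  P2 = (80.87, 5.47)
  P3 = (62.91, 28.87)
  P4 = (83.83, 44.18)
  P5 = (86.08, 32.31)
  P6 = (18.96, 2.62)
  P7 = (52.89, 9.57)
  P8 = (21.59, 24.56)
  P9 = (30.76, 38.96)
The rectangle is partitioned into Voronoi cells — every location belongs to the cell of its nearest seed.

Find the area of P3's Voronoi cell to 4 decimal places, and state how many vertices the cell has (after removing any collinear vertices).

1. box [0,91]×[0,47]: [(0, 0) (91, 0) (91, 47) (0, 47)]
2. ⊥bis P3·P0 via (48.74,31.13): [(43.775, 0) (91, 0) (91, 47) (51.2711, 47)]  |A|=2043.4154
3. ⊥bis P3·P1 via (45.33,17.555): [(46.3277, 16.0049) (56.6289, 0) (91, 0) (91, 47) (51.2711, 47)]  |A|=1940.5526
4. ⊥bis P3·P2 via (71.89,17.17): [(46.3277, 16.0049) (54.2781, 3.6525) (91, 31.8373) (91, 47) (51.2711, 47)]  |A|=1293.2188
5. ⊥bis P3·P4 via (73.37,36.525): [(46.3277, 16.0049) (54.2781, 3.6525) (81.9077, 24.8588) (65.704, 47) (51.2711, 47)]  |A|=944.2458
6. ⊥bis P3·P5 via (74.495,30.59): [(46.3277, 16.0049) (54.2781, 3.6525) (76.0171, 20.3377) (73.6759, 36.107) (65.704, 47) (51.2711, 47)]  |A|=892.508
7. ⊥bis P3·P6 via (40.935,15.745): [(46.3277, 16.0049) (54.2781, 3.6525) (76.0171, 20.3377) (73.6759, 36.107) (65.704, 47) (51.2711, 47)]  |A|=892.508
8. ⊥bis P3·P7 via (57.9,19.22): [(47.6862, 24.5227) (67.8384, 14.0603) (76.0171, 20.3377) (73.6759, 36.107) (65.704, 47) (51.2711, 47)]  |A|=674.4507
9. ⊥bis P3·P8 via (42.25,26.715): [(47.6862, 24.5227) (67.8384, 14.0603) (76.0171, 20.3377) (73.6759, 36.107) (65.704, 47) (51.2711, 47)]  |A|=674.4507
10. ⊥bis P3·P9 via (46.835,33.915): [(47.6862, 24.5227) (67.8384, 14.0603) (76.0171, 20.3377) (73.6759, 36.107) (65.704, 47) (51.2711, 47)]  |A|=674.4507
11. canonical 6-gon: [(47.6862, 24.5227) (67.8384, 14.0603) (76.0171, 20.3377) (73.6759, 36.107) (65.704, 47) (51.2711, 47)]
12. shoelace: 674.4507

Area of P3's cell: 674.4507 (6 vertices)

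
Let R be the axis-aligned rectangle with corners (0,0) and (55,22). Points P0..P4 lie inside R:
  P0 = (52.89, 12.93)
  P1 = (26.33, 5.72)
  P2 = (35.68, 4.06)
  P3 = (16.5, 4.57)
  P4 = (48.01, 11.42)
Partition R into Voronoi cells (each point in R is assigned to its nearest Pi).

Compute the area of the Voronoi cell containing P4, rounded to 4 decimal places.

1. box [0,55]×[0,22]: [(0, 0) (55, 0) (55, 22) (0, 22)]
2. ⊥bis P4·P0 via (50.45,12.175): [(0, 0) (54.2173, 0) (47.4099, 22) (0, 22)]  |A|=1117.8987
3. ⊥bis P4·P1 via (37.17,8.57): [(39.4232, 0) (54.2173, 0) (47.4099, 22) (33.639, 22)]  |A|=314.2141
4. ⊥bis P4·P2 via (41.845,7.74): [(33.88, 21.0835) (46.4651, 0) (54.2173, 0) (47.4099, 22) (33.639, 22)]  |A|=239.9794
5. ⊥bis P4·P3 via (32.255,7.995): [(33.88, 21.0835) (46.4651, 0) (54.2173, 0) (47.4099, 22) (33.639, 22)]  |A|=239.9794
6. canonical 5-gon: [(33.88, 21.0835) (46.4651, 0) (54.2173, 0) (47.4099, 22) (33.639, 22)]
7. shoelace: 239.9794

Area of P4's cell: 239.9794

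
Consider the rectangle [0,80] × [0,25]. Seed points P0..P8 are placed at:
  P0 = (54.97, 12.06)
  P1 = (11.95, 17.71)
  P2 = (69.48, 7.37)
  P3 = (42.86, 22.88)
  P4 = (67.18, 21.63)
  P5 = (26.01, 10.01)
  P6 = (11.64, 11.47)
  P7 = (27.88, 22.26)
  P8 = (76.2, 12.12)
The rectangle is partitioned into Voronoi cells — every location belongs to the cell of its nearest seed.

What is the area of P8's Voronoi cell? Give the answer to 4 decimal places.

Area of P8's cell: 133.6825

1. box [0,80]×[0,25]: [(0, 0) (80, 0) (80, 25) (0, 25)]
2. ⊥bis P8·P0 via (65.585,12.09): [(65.6192, 0) (80, 0) (80, 25) (65.5485, 25)]  |A|=360.404
3. ⊥bis P8·P1 via (44.075,14.915): [(65.6192, 0) (80, 0) (80, 25) (65.5485, 25)]  |A|=360.404
4. ⊥bis P8·P2 via (72.84,9.745): [(65.5625, 20.0407) (79.7282, 0) (80, 0) (80, 25) (65.5485, 25)]  |A|=219.0264
5. ⊥bis P8·P3 via (59.53,17.5): [(65.5625, 20.0407) (79.7282, 0) (80, 0) (80, 25) (65.5485, 25)]  |A|=219.0264
6. ⊥bis P8·P4 via (71.69,16.875): [(69.3614, 14.6663) (79.7282, 0) (80, 0) (80, 24.7568)]  |A|=133.6825
7. ⊥bis P8·P5 via (51.105,11.065): [(69.3614, 14.6663) (79.7282, 0) (80, 0) (80, 24.7568)]  |A|=133.6825
8. ⊥bis P8·P6 via (43.92,11.795): [(69.3614, 14.6663) (79.7282, 0) (80, 0) (80, 24.7568)]  |A|=133.6825
9. ⊥bis P8·P7 via (52.04,17.19): [(69.3614, 14.6663) (79.7282, 0) (80, 0) (80, 24.7568)]  |A|=133.6825
10. canonical 4-gon: [(69.3614, 14.6663) (79.7282, 0) (80, 0) (80, 24.7568)]
11. shoelace: 133.6825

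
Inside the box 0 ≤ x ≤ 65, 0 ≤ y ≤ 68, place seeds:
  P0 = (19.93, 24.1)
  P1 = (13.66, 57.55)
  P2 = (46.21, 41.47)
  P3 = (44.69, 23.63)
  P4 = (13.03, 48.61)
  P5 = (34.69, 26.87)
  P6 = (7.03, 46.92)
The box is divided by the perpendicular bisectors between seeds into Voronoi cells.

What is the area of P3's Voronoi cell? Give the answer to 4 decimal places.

1. box [0,65]×[0,68]: [(0, 0) (65, 0) (65, 68) (0, 68)]
2. ⊥bis P3·P0 via (32.31,23.865): [(31.857, 0) (65, 0) (65, 68) (33.1478, 68)]  |A|=2209.8378
3. ⊥bis P3·P1 via (29.175,40.59): [(32.6885, 43.8041) (31.857, 0) (65, 0) (65, 68) (59.1378, 68)]  |A|=1895.4118
4. ⊥bis P3·P2 via (45.45,32.55): [(32.4958, 33.6537) (31.857, 0) (65, 0) (65, 30.8843)]  |A|=1059.6274
5. ⊥bis P3·P4 via (28.86,36.12): [(32.4958, 33.6537) (31.857, 0) (65, 0) (65, 30.8843)]  |A|=1059.6274
6. ⊥bis P3·P5 via (39.69,25.25): [(42.1464, 32.8315) (31.8786, 1.1409) (31.857, 0) (65, 0) (65, 30.8843)]  |A|=902.4897
7. ⊥bis P3·P6 via (25.86,35.275): [(42.1464, 32.8315) (31.8786, 1.1409) (31.857, 0) (65, 0) (65, 30.8843)]  |A|=902.4897
8. canonical 5-gon: [(42.1464, 32.8315) (31.8786, 1.1409) (31.857, 0) (65, 0) (65, 30.8843)]
9. shoelace: 902.4897

Area of P3's cell: 902.4897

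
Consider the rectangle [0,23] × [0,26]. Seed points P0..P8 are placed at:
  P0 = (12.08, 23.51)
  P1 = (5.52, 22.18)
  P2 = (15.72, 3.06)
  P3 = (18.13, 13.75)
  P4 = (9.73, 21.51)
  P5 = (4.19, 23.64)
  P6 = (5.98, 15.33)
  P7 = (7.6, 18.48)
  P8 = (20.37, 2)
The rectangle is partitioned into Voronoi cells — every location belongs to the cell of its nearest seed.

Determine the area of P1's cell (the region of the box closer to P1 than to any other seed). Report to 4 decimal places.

1. box [0,23]×[0,26]: [(0, 0) (23, 0) (23, 26) (0, 26)]
2. ⊥bis P1·P0 via (8.8,22.845): [(0, 0) (13.4317, 0) (8.1603, 26) (0, 26)]  |A|=280.6964
3. ⊥bis P1·P2 via (10.62,12.62): [(0, 6.9545) (10.8484, 12.7418) (8.1603, 26) (0, 26)]  |A|=157.4017
4. ⊥bis P1·P3 via (11.825,17.965): [(0, 6.9545) (6.939, 10.6563) (10.2631, 15.6286) (8.1603, 26) (0, 26)]  |A|=151.1487
5. ⊥bis P1·P4 via (7.625,21.845): [(0, 6.9545) (5.7428, 10.0182) (8.2309, 25.6521) (8.1603, 26) (0, 26)]  |A|=120.8802
6. ⊥bis P1·P5 via (4.855,22.91): [(0, 18.4873) (0, 6.9545) (5.7428, 10.0182) (8.2309, 25.6521) (8.1739, 25.9333)]  |A|=89.9044
7. ⊥bis P1·P6 via (5.75,18.755): [(0, 18.4873) (0, 18.3689) (7.1482, 18.8489) (8.2309, 25.6521) (8.1739, 25.9333)]  |A|=25.9045
8. ⊥bis P1·P7 via (6.56,20.33): [(0, 18.4873) (0, 18.3689) (3.4881, 18.6031) (7.4648, 20.8387) (8.2309, 25.6521) (8.1739, 25.9333)]  |A|=22.3021
9. ⊥bis P1·P8 via (12.945,12.09): [(0, 18.4873) (0, 18.3689) (3.4881, 18.6031) (7.4648, 20.8387) (8.2309, 25.6521) (8.1739, 25.9333)]  |A|=22.3021
10. canonical 6-gon: [(0, 18.4873) (0, 18.3689) (3.4881, 18.6031) (7.4648, 20.8387) (8.2309, 25.6521) (8.1739, 25.9333)]
11. shoelace: 22.3021

Area of P1's cell: 22.3021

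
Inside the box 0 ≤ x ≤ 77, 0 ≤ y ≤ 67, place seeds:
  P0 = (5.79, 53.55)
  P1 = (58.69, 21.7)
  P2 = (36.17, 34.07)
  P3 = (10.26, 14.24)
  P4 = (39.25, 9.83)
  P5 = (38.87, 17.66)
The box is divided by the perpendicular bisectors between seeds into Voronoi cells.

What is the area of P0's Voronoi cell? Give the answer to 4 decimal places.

Area of P0's cell: 836.4314

1. box [0,77]×[0,67]: [(0, 0) (77, 0) (77, 67) (0, 67)]
2. ⊥bis P0·P1 via (32.24,37.625): [(0, 0) (9.5868, 0) (49.9261, 67) (0, 67)]  |A|=1993.6803
3. ⊥bis P0·P2 via (20.98,43.81): [(0, 11.0907) (35.8497, 67) (0, 67)]  |A|=1002.166
4. ⊥bis P0·P3 via (8.025,33.895): [(0, 32.9825) (15.1413, 34.7042) (35.8497, 67) (0, 67)]  |A|=836.4314
5. ⊥bis P0·P4 via (22.52,31.69): [(0, 32.9825) (15.1413, 34.7042) (35.8497, 67) (0, 67)]  |A|=836.4314
6. ⊥bis P0·P5 via (22.33,35.605): [(0, 32.9825) (15.1413, 34.7042) (35.8497, 67) (0, 67)]  |A|=836.4314
7. canonical 4-gon: [(0, 32.9825) (15.1413, 34.7042) (35.8497, 67) (0, 67)]
8. shoelace: 836.4314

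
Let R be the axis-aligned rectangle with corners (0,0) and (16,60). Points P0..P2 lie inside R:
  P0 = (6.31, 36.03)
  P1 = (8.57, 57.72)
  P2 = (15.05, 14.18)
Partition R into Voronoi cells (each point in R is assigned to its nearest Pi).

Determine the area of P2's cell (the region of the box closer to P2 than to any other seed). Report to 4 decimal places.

Area of P2's cell: 384.5280

1. box [0,16]×[0,60]: [(0, 0) (16, 0) (16, 60) (0, 60)]
2. ⊥bis P2·P0 via (10.68,25.105): [(0, 20.833) (0, 0) (16, 0) (16, 27.233)]  |A|=384.528
3. ⊥bis P2·P1 via (11.81,35.95): [(0, 20.833) (0, 0) (16, 0) (16, 27.233)]  |A|=384.528
4. canonical 4-gon: [(0, 20.833) (0, 0) (16, 0) (16, 27.233)]
5. shoelace: 384.528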